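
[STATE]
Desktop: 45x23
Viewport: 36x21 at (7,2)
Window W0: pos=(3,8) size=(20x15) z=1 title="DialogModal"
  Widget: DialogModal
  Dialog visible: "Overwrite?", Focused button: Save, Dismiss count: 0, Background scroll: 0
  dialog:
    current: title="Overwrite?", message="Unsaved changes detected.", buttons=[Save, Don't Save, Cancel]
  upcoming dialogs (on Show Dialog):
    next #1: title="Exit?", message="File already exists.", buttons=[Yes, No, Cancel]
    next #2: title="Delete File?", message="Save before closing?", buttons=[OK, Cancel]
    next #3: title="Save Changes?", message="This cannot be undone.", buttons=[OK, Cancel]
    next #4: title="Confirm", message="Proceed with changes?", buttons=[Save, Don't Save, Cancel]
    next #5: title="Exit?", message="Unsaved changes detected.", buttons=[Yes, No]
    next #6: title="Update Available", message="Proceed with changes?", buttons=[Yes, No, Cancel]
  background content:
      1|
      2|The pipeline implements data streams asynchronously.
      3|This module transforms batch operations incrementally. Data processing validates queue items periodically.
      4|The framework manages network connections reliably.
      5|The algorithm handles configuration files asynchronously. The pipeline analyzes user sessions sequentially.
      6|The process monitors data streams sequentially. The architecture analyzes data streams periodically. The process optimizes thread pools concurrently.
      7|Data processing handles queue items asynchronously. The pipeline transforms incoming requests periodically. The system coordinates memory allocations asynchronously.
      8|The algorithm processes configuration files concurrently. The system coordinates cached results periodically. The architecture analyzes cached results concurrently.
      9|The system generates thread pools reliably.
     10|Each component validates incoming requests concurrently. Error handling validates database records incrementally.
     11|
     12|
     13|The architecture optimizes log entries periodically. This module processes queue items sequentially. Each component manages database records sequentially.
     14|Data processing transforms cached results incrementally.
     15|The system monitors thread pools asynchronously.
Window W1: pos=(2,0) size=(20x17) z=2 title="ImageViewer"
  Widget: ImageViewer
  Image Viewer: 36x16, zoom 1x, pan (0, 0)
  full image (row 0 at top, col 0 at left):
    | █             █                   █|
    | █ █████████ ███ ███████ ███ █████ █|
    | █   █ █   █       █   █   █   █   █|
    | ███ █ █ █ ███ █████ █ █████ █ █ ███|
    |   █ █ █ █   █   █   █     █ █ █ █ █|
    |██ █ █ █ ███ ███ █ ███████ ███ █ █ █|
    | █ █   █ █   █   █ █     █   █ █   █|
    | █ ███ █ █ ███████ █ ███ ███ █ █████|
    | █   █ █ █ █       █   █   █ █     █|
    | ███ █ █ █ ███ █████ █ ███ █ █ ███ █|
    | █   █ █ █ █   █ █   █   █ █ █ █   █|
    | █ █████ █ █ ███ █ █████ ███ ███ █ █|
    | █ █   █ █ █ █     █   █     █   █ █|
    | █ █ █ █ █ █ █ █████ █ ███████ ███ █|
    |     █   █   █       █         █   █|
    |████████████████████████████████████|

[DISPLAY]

──────────────┨                     
           █  ┃                     
████████ ███ █┃                     
 █ █   █      ┃                     
 █ █ █ ███ ███┃                     
 █ █ █   █   █┃                     
 █ █ ███ ███ █┃┓                    
   █ █   █   █┃┃                    
██ █ █ ███████┃┨                    
 █ █ █ █      ┃┃                    
 █ █ █ ███ ███┃┃                    
 █ █ █ █   █ █┃┃                    
████ █ █ ███ █┃┃                    
   █ █ █ █    ┃┃                    
━━━━━━━━━━━━━━┛┃                    
[Save]  Don'│ha┃                    
────────────┘oc┃                    
 system generat┃                    
h component val┃                    
               ┃                    
━━━━━━━━━━━━━━━┛                    


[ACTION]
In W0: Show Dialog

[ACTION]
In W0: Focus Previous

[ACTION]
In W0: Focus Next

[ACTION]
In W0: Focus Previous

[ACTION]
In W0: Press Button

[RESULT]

──────────────┨                     
           █  ┃                     
████████ ███ █┃                     
 █ █   █      ┃                     
 █ █ █ ███ ███┃                     
 █ █ █   █   █┃                     
 █ █ ███ ███ █┃┓                    
   █ █   █   █┃┃                    
██ █ █ ███████┃┨                    
 █ █ █ █      ┃┃                    
 █ █ █ ███ ███┃┃                    
 █ █ █ █   █ █┃┃                    
████ █ █ ███ █┃┃                    
   █ █ █ █    ┃┃                    
━━━━━━━━━━━━━━┛┃                    
a processing ha┃                    
 algorithm proc┃                    
 system generat┃                    
h component val┃                    
               ┃                    
━━━━━━━━━━━━━━━┛                    


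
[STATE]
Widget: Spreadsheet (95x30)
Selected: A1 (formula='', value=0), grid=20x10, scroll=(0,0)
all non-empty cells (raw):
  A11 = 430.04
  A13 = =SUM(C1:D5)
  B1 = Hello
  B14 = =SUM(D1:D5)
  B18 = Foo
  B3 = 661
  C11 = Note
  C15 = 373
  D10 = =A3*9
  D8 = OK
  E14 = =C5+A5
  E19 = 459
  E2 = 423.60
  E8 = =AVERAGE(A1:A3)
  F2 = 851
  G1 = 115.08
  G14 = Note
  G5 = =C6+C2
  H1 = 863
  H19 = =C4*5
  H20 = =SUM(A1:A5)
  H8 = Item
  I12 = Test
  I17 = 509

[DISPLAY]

A1:                                                                                            
       A       B       C       D       E       F       G       H       I       J               
-----------------------------------------------------------------------------------------------
  1      [0]Hello          0       0       0       0  115.08     863       0       0           
  2        0       0       0       0  423.60     851       0       0       0       0           
  3        0     661       0       0       0       0       0       0       0       0           
  4        0       0       0       0       0       0       0       0       0       0           
  5        0       0       0       0       0       0       0       0       0       0           
  6        0       0       0       0       0       0       0       0       0       0           
  7        0       0       0       0       0       0       0       0       0       0           
  8        0       0       0OK             0       0       0Item           0       0           
  9        0       0       0       0       0       0       0       0       0       0           
 10        0       0       0       0       0       0       0       0       0       0           
 11   430.04       0Note           0       0       0       0       0       0       0           
 12        0       0       0       0       0       0       0       0Test           0           
 13        0       0       0       0       0       0       0       0       0       0           
 14        0       0       0       0       0       0Note           0       0       0           
 15        0       0     373       0       0       0       0       0       0       0           
 16        0       0       0       0       0       0       0       0       0       0           
 17        0       0       0       0       0       0       0       0     509       0           
 18        0Foo            0       0       0       0       0       0       0       0           
 19        0       0       0       0     459       0       0       0       0       0           
 20        0       0       0       0       0       0       0       0       0       0           
                                                                                               
                                                                                               
                                                                                               
                                                                                               
                                                                                               
                                                                                               
                                                                                               


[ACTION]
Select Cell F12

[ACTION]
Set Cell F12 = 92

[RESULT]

F12: 92                                                                                        
       A       B       C       D       E       F       G       H       I       J               
-----------------------------------------------------------------------------------------------
  1        0Hello          0       0       0       0  115.08     863       0       0           
  2        0       0       0       0  423.60     851       0       0       0       0           
  3        0     661       0       0       0       0       0       0       0       0           
  4        0       0       0       0       0       0       0       0       0       0           
  5        0       0       0       0       0       0       0       0       0       0           
  6        0       0       0       0       0       0       0       0       0       0           
  7        0       0       0       0       0       0       0       0       0       0           
  8        0       0       0OK             0       0       0Item           0       0           
  9        0       0       0       0       0       0       0       0       0       0           
 10        0       0       0       0       0       0       0       0       0       0           
 11   430.04       0Note           0       0       0       0       0       0       0           
 12        0       0       0       0       0    [92]       0       0Test           0           
 13        0       0       0       0       0       0       0       0       0       0           
 14        0       0       0       0       0       0Note           0       0       0           
 15        0       0     373       0       0       0       0       0       0       0           
 16        0       0       0       0       0       0       0       0       0       0           
 17        0       0       0       0       0       0       0       0     509       0           
 18        0Foo            0       0       0       0       0       0       0       0           
 19        0       0       0       0     459       0       0       0       0       0           
 20        0       0       0       0       0       0       0       0       0       0           
                                                                                               
                                                                                               
                                                                                               
                                                                                               
                                                                                               
                                                                                               
                                                                                               


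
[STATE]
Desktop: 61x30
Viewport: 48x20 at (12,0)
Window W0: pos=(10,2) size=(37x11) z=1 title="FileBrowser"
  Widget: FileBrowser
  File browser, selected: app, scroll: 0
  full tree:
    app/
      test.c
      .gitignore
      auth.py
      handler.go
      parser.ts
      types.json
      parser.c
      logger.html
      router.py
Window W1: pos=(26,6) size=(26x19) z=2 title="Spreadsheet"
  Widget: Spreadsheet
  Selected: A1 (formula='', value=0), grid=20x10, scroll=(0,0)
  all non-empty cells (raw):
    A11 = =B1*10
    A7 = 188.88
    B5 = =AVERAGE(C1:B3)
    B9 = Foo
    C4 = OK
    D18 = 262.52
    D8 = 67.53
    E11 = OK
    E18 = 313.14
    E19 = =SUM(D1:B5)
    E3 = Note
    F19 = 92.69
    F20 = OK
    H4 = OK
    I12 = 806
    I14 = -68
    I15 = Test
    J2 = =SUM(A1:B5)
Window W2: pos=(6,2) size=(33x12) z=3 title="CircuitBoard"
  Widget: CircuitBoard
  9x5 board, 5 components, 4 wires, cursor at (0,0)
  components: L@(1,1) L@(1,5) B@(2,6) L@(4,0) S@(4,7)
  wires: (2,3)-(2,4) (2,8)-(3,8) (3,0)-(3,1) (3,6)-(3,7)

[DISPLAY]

                                                
                                                
━━━━━━━━━━━━━━━━━━━━━━━━━━┓━━━━━━━┓             
uitBoard                  ┃       ┃             
──────────────────────────┨───────┨             
1 2 3 4 5 6 7 8           ┃       ┃             
]                         ┃━━━━━━━━━━━━┓        
                          ┃            ┃        
   L               L      ┃────────────┨        
                          ┃            ┃        
           · ─ ·       B  ┃   B       C┃        
                          ┃------------┃        
 ─ ·                   · ─┃       0    ┃        
━━━━━━━━━━━━━━━━━━━━━━━━━━┛       0    ┃        
              ┃  3        0       0    ┃        
              ┃  4        0       0OK  ┃        
              ┃  5        0       0    ┃        
              ┃  6        0       0    ┃        
              ┃  7   188.88       0    ┃        
              ┃  8        0       0    ┃        


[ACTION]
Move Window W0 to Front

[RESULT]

                                                
                                                
━━━━━━━━━━━━━━━━━━━━━━━━━━━━━━━━━━┓             
FileBrowser                       ┃             
──────────────────────────────────┨             
 [-] app/                         ┃             
   test.c                         ┃━━━━┓        
   .gitignore                     ┃    ┃        
   auth.py                        ┃────┨        
   handler.go                     ┃    ┃        
   parser.ts                      ┃   C┃        
   types.json                     ┃----┃        
━━━━━━━━━━━━━━━━━━━━━━━━━━━━━━━━━━┛    ┃        
━━━━━━━━━━━━━━━━━━━━━━━━━━┛       0    ┃        
              ┃  3        0       0    ┃        
              ┃  4        0       0OK  ┃        
              ┃  5        0       0    ┃        
              ┃  6        0       0    ┃        
              ┃  7   188.88       0    ┃        
              ┃  8        0       0    ┃        


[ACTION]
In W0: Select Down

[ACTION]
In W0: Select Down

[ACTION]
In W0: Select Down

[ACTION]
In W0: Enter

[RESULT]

                                                
                                                
━━━━━━━━━━━━━━━━━━━━━━━━━━━━━━━━━━┓             
FileBrowser                       ┃             
──────────────────────────────────┨             
 [-] app/                         ┃             
   test.c                         ┃━━━━┓        
   .gitignore                     ┃    ┃        
 > auth.py                        ┃────┨        
   handler.go                     ┃    ┃        
   parser.ts                      ┃   C┃        
   types.json                     ┃----┃        
━━━━━━━━━━━━━━━━━━━━━━━━━━━━━━━━━━┛    ┃        
━━━━━━━━━━━━━━━━━━━━━━━━━━┛       0    ┃        
              ┃  3        0       0    ┃        
              ┃  4        0       0OK  ┃        
              ┃  5        0       0    ┃        
              ┃  6        0       0    ┃        
              ┃  7   188.88       0    ┃        
              ┃  8        0       0    ┃        


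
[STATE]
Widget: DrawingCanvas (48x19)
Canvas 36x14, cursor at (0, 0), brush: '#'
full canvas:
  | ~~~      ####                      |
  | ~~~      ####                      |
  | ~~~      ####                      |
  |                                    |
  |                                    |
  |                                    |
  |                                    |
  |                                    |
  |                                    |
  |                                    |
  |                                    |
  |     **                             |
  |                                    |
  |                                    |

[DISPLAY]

+~~~      ####                                  
 ~~~      ####                                  
 ~~~      ####                                  
                                                
                                                
                                                
                                                
                                                
                                                
                                                
                                                
     **                                         
                                                
                                                
                                                
                                                
                                                
                                                
                                                


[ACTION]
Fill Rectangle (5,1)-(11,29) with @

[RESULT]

+~~~      ####                                  
 ~~~      ####                                  
 ~~~      ####                                  
                                                
                                                
 @@@@@@@@@@@@@@@@@@@@@@@@@@@@@                  
 @@@@@@@@@@@@@@@@@@@@@@@@@@@@@                  
 @@@@@@@@@@@@@@@@@@@@@@@@@@@@@                  
 @@@@@@@@@@@@@@@@@@@@@@@@@@@@@                  
 @@@@@@@@@@@@@@@@@@@@@@@@@@@@@                  
 @@@@@@@@@@@@@@@@@@@@@@@@@@@@@                  
 @@@@@@@@@@@@@@@@@@@@@@@@@@@@@                  
                                                
                                                
                                                
                                                
                                                
                                                
                                                


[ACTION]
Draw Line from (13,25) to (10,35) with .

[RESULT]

+~~~      ####                                  
 ~~~      ####                                  
 ~~~      ####                                  
                                                
                                                
 @@@@@@@@@@@@@@@@@@@@@@@@@@@@@                  
 @@@@@@@@@@@@@@@@@@@@@@@@@@@@@                  
 @@@@@@@@@@@@@@@@@@@@@@@@@@@@@                  
 @@@@@@@@@@@@@@@@@@@@@@@@@@@@@                  
 @@@@@@@@@@@@@@@@@@@@@@@@@@@@@                  
 @@@@@@@@@@@@@@@@@@@@@@@@@@@@@    ..            
 @@@@@@@@@@@@@@@@@@@@@@@@@@@@@ ...              
                           ....                 
                         ..                     
                                                
                                                
                                                
                                                
                                                


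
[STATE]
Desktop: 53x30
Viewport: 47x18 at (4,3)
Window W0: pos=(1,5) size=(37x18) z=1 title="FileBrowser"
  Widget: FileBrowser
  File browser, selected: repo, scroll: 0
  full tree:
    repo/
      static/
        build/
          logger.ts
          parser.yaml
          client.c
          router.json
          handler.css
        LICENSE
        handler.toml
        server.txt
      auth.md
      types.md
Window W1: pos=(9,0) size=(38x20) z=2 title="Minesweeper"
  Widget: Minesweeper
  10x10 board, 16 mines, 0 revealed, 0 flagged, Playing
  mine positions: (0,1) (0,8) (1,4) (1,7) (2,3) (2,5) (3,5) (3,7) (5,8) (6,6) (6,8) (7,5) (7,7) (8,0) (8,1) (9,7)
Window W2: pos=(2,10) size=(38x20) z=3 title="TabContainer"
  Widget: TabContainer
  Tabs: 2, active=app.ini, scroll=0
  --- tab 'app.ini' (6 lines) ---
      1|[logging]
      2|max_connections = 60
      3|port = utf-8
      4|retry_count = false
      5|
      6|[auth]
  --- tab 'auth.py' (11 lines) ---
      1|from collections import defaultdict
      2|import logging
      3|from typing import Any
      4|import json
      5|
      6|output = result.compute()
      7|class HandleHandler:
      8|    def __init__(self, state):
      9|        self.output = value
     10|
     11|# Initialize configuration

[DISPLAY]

     ┃■■■■■■■■■■                          ┃    
     ┃■■■■■■■■■■                          ┃    
━━━━━┃■■■■■■■■■■                          ┃    
ileBr┃■■■■■■■■■■                          ┃    
─────┃■■■■■■■■■■                          ┃    
[-] r┃■■■■■■■■■■                          ┃    
  [+]┃■■■■■■■■■■                          ┃    
━━━━━━━━━━━━━━━━━━━━━━━━━━━━━━━━━━━┓      ┃    
TabContainer                       ┃      ┃    
───────────────────────────────────┨      ┃    
app.ini]│ auth.py                  ┃      ┃    
───────────────────────────────────┃      ┃    
logging]                           ┃      ┃    
ax_connections = 60                ┃      ┃    
ort = utf-8                        ┃      ┃    
etry_count = false                 ┃      ┃    
                                   ┃━━━━━━┛    
auth]                              ┃           


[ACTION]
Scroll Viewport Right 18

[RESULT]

   ┃■■■■■■■■■■                          ┃      
   ┃■■■■■■■■■■                          ┃      
━━━┃■■■■■■■■■■                          ┃      
eBr┃■■■■■■■■■■                          ┃      
───┃■■■■■■■■■■                          ┃      
] r┃■■■■■■■■■■                          ┃      
[+]┃■■■■■■■■■■                          ┃      
━━━━━━━━━━━━━━━━━━━━━━━━━━━━━━━━━┓      ┃      
bContainer                       ┃      ┃      
─────────────────────────────────┨      ┃      
p.ini]│ auth.py                  ┃      ┃      
─────────────────────────────────┃      ┃      
gging]                           ┃      ┃      
_connections = 60                ┃      ┃      
t = utf-8                        ┃      ┃      
ry_count = false                 ┃      ┃      
                                 ┃━━━━━━┛      
th]                              ┃             


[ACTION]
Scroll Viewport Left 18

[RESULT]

         ┃■■■■■■■■■■                          ┃
         ┃■■■■■■■■■■                          ┃
 ┏━━━━━━━┃■■■■■■■■■■                          ┃
 ┃ FileBr┃■■■■■■■■■■                          ┃
 ┠───────┃■■■■■■■■■■                          ┃
 ┃> [-] r┃■■■■■■■■■■                          ┃
 ┃    [+]┃■■■■■■■■■■                          ┃
 ┃┏━━━━━━━━━━━━━━━━━━━━━━━━━━━━━━━━━━━━┓      ┃
 ┃┃ TabContainer                       ┃      ┃
 ┃┠────────────────────────────────────┨      ┃
 ┃┃[app.ini]│ auth.py                  ┃      ┃
 ┃┃────────────────────────────────────┃      ┃
 ┃┃[logging]                           ┃      ┃
 ┃┃max_connections = 60                ┃      ┃
 ┃┃port = utf-8                        ┃      ┃
 ┃┃retry_count = false                 ┃      ┃
 ┃┃                                    ┃━━━━━━┛
 ┃┃[auth]                              ┃       


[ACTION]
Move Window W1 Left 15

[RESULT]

┃■■■■■■■■■■                          ┃         
┃■■■■■■■■■■                          ┃         
┃■■■■■■■■■■                          ┃         
┃■■■■■■■■■■                          ┃         
┃■■■■■■■■■■                          ┃         
┃■■■■■■■■■■                          ┃         
┃■■■■■■■■■■                          ┃         
┃■┏━━━━━━━━━━━━━━━━━━━━━━━━━━━━━━━━━━━━┓       
┃■┃ TabContainer                       ┃       
┃■┠────────────────────────────────────┨       
┃ ┃[app.ini]│ auth.py                  ┃       
┃ ┃────────────────────────────────────┃       
┃ ┃[logging]                           ┃       
┃ ┃max_connections = 60                ┃       
┃ ┃port = utf-8                        ┃       
┃ ┃retry_count = false                 ┃       
┗━┃                                    ┃       
 ┃┃[auth]                              ┃       


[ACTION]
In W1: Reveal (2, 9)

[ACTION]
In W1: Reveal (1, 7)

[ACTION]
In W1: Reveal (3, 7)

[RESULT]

┃■✹■■■■■■✹■                          ┃         
┃■■■■✹■■✹21                          ┃         
┃■■■✹■✹■■2                           ┃         
┃■■■■■✹■✹1                           ┃         
┃■■■■■■■■21                          ┃         
┃■■■■■■■■✹■                          ┃         
┃■■■■■■✹■✹■                          ┃         
┃■┏━━━━━━━━━━━━━━━━━━━━━━━━━━━━━━━━━━━━┓       
┃✹┃ TabContainer                       ┃       
┃■┠────────────────────────────────────┨       
┃ ┃[app.ini]│ auth.py                  ┃       
┃ ┃────────────────────────────────────┃       
┃ ┃[logging]                           ┃       
┃ ┃max_connections = 60                ┃       
┃ ┃port = utf-8                        ┃       
┃ ┃retry_count = false                 ┃       
┗━┃                                    ┃       
 ┃┃[auth]                              ┃       


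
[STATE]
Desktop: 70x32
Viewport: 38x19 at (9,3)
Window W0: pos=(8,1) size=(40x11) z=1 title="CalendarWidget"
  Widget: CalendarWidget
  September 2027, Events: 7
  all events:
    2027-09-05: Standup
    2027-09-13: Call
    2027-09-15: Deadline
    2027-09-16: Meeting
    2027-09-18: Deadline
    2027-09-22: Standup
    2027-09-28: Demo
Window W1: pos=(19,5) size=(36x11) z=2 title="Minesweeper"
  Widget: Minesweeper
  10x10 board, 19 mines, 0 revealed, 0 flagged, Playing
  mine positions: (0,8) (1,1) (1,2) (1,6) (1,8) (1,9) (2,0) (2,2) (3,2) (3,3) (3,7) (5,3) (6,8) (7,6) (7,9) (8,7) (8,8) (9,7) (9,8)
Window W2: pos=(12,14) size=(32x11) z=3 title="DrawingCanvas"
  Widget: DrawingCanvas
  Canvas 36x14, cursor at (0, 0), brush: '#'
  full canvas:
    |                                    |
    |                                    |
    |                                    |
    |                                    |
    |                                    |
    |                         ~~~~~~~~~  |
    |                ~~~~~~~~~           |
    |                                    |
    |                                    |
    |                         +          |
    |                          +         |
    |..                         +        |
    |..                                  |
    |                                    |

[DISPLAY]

──────────────────────────────────────
            September 2027            
Mo Tu We T┏━━━━━━━━━━━━━━━━━━━━━━━━━━━
       1  ┃ Minesweeper               
 6  7  8  ┠───────────────────────────
13* 14 15*┃■■■■■■■■■■                 
20 21 22* ┃■■■■■■■■■■                 
27 28* 29 ┃■■■■■■■■■■                 
━━━━━━━━━━┃■■■■■■■■■■                 
          ┃■■■■■■■■■■                 
          ┃■■■■■■■■■■                 
   ┏━━━━━━━━━━━━━━━━━━━━━━━━━━━━━━┓   
   ┃ DrawingCanvas                ┃━━━
   ┠──────────────────────────────┨   
   ┃+                             ┃   
   ┃                              ┃   
   ┃                              ┃   
   ┃                              ┃   
   ┃                              ┃   


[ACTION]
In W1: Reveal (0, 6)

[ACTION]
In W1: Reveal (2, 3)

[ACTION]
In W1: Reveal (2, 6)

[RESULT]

──────────────────────────────────────
            September 2027            
Mo Tu We T┏━━━━━━━━━━━━━━━━━━━━━━━━━━━
       1  ┃ Minesweeper               
 6  7  8  ┠───────────────────────────
13* 14 15*┃■■■■■■1■■■                 
20 21 22* ┃■■■■■■■■■■                 
27 28* 29 ┃■■■4■■2■■■                 
━━━━━━━━━━┃■■■■■■■■■■                 
          ┃■■■■■■■■■■                 
          ┃■■■■■■■■■■                 
   ┏━━━━━━━━━━━━━━━━━━━━━━━━━━━━━━┓   
   ┃ DrawingCanvas                ┃━━━
   ┠──────────────────────────────┨   
   ┃+                             ┃   
   ┃                              ┃   
   ┃                              ┃   
   ┃                              ┃   
   ┃                              ┃   


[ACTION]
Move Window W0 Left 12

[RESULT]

──────────────────────────────┨       
    September 2027            ┃       
 Th Fr Sa ┏━━━━━━━━━━━━━━━━━━━━━━━━━━━
  2  3  4 ┃ Minesweeper               
  9 10 11 ┠───────────────────────────
5* 16* 17 ┃■■■■■■1■■■                 
* 23 24 25┃■■■■■■■■■■                 
9 30      ┃■■■4■■2■■■                 
━━━━━━━━━━┃■■■■■■■■■■                 
          ┃■■■■■■■■■■                 
          ┃■■■■■■■■■■                 
   ┏━━━━━━━━━━━━━━━━━━━━━━━━━━━━━━┓   
   ┃ DrawingCanvas                ┃━━━
   ┠──────────────────────────────┨   
   ┃+                             ┃   
   ┃                              ┃   
   ┃                              ┃   
   ┃                              ┃   
   ┃                              ┃   


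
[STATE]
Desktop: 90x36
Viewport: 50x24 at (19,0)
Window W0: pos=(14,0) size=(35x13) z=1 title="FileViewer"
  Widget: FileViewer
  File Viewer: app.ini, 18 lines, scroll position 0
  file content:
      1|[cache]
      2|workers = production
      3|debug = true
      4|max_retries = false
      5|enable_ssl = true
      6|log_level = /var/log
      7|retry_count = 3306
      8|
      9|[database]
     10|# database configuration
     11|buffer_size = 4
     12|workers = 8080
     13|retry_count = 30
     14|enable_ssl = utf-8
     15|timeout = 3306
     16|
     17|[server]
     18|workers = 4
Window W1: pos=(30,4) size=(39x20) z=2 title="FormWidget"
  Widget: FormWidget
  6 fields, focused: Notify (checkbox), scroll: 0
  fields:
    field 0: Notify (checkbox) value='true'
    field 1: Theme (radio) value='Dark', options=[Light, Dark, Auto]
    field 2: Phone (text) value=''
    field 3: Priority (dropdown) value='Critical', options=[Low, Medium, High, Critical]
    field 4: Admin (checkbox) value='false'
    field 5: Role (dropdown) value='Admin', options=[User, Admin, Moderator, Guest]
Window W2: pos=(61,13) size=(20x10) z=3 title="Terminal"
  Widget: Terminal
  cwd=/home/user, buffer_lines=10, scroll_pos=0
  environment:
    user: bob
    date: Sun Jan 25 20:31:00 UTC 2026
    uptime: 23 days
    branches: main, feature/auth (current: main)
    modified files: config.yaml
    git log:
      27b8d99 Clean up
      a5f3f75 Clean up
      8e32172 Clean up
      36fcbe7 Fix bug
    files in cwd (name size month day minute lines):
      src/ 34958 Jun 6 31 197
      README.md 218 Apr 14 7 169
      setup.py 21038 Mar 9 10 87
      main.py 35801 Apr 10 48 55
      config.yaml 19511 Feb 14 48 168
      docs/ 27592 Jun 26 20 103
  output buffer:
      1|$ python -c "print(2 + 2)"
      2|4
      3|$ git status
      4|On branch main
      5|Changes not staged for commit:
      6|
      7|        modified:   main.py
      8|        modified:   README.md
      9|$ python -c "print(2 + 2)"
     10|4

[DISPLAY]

━━━━━━━━━━━━━━━━━━━━━━━━━━━━━┓                    
eViewer                      ┃                    
─────────────────────────────┨                    
he]                         ▲┃                    
ers = produ┏━━━━━━━━━━━━━━━━━━━━━━━━━━━━━━━━━━━━━┓
g = true   ┃ FormWidget                          ┃
retries = f┠─────────────────────────────────────┨
le_ssl = tr┃> Notify:     [x]                    ┃
level = /va┃  Theme:      ( ) Light  (●) Dark  ( ┃
y_count = 3┃  Phone:      [                     ]┃
           ┃  Priority:   [Critical            ▼]┃
abase]     ┃  Admin:      [ ]                    ┃
━━━━━━━━━━━┃  Role:       [Admin               ▼]┃
           ┃                              ┏━━━━━━━
           ┃                              ┃ Termin
           ┃                              ┠───────
           ┃                              ┃$ pytho
           ┃                              ┃4      
           ┃                              ┃$ git s
           ┃                              ┃On bran
           ┃                              ┃Changes
           ┃                              ┃       
           ┃                              ┗━━━━━━━
           ┗━━━━━━━━━━━━━━━━━━━━━━━━━━━━━━━━━━━━━┛


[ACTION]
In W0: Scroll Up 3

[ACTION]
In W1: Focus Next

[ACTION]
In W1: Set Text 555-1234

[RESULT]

━━━━━━━━━━━━━━━━━━━━━━━━━━━━━┓                    
eViewer                      ┃                    
─────────────────────────────┨                    
he]                         ▲┃                    
ers = produ┏━━━━━━━━━━━━━━━━━━━━━━━━━━━━━━━━━━━━━┓
g = true   ┃ FormWidget                          ┃
retries = f┠─────────────────────────────────────┨
le_ssl = tr┃  Notify:     [x]                    ┃
level = /va┃> Theme:      ( ) Light  (●) Dark  ( ┃
y_count = 3┃  Phone:      [                     ]┃
           ┃  Priority:   [Critical            ▼]┃
abase]     ┃  Admin:      [ ]                    ┃
━━━━━━━━━━━┃  Role:       [Admin               ▼]┃
           ┃                              ┏━━━━━━━
           ┃                              ┃ Termin
           ┃                              ┠───────
           ┃                              ┃$ pytho
           ┃                              ┃4      
           ┃                              ┃$ git s
           ┃                              ┃On bran
           ┃                              ┃Changes
           ┃                              ┃       
           ┃                              ┗━━━━━━━
           ┗━━━━━━━━━━━━━━━━━━━━━━━━━━━━━━━━━━━━━┛


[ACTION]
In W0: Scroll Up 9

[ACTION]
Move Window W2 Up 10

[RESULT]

━━━━━━━━━━━━━━━━━━━━━━━━━━━━━┓                    
eViewer                      ┃                    
─────────────────────────────┨                    
he]                         ▲┃            ┏━━━━━━━
ers = produ┏━━━━━━━━━━━━━━━━━━━━━━━━━━━━━━┃ Termin
g = true   ┃ FormWidget                   ┠───────
retries = f┠──────────────────────────────┃$ pytho
le_ssl = tr┃  Notify:     [x]             ┃4      
level = /va┃> Theme:      ( ) Light  (●) D┃$ git s
y_count = 3┃  Phone:      [               ┃On bran
           ┃  Priority:   [Critical       ┃Changes
abase]     ┃  Admin:      [ ]             ┃       
━━━━━━━━━━━┃  Role:       [Admin          ┗━━━━━━━
           ┃                                     ┃
           ┃                                     ┃
           ┃                                     ┃
           ┃                                     ┃
           ┃                                     ┃
           ┃                                     ┃
           ┃                                     ┃
           ┃                                     ┃
           ┃                                     ┃
           ┃                                     ┃
           ┗━━━━━━━━━━━━━━━━━━━━━━━━━━━━━━━━━━━━━┛
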